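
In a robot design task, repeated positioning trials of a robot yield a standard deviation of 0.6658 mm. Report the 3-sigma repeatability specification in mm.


repeatability = 3*sigma = 3*0.6658 = 1.9974

1.9974 mm


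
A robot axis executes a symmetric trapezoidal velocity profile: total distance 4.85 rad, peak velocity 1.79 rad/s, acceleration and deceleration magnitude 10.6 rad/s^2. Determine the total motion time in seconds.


t_acc = v/a = 1.79/10.6 = 0.168868 s
d_acc = v^2/(2a) = 0.151137 rad (each ramp)
d_cruise = 4.85 - 2*0.151137 = 4.547726 rad
t_cruise = 4.547726/1.79 = 2.540629 s
t_total = 2*0.168868 + 2.540629 = 2.8784

2.8784 s


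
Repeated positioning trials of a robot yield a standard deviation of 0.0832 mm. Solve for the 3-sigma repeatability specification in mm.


repeatability = 3*sigma = 3*0.0832 = 0.2496

0.2496 mm


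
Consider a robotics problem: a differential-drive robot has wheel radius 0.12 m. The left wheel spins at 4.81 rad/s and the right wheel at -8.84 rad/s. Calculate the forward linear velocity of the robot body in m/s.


v = r*(wR + wL)/2 = 0.12*(-8.84 + 4.81)/2 = -0.2418

-0.2418 m/s


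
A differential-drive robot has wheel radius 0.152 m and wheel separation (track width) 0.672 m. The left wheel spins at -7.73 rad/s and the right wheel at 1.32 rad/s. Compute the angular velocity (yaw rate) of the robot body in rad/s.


omega = r*(wR - wL)/L = 0.152*(1.32 - (-7.73))/0.672 = 2.0470

2.0470 rad/s


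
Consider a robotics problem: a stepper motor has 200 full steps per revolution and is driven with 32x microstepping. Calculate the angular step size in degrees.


step = 360/(200*32) = 360/6400 = 0.0563

0.0563 degrees


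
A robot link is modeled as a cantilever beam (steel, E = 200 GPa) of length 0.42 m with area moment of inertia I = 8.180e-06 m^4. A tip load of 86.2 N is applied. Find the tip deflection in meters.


delta = F*L^3/(3*E*I) = 86.2*0.42^3/(3*2.000e+11*8.180e-06)
      = 6.3863856/4908000 = 1.3012e-06

1.3012e-06 m


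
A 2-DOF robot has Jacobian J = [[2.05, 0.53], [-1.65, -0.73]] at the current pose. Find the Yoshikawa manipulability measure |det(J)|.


det(J) = 2.05*-0.73 - (0.53)*(-1.65) = -0.6220
|det(J)| = 0.6220

0.6220


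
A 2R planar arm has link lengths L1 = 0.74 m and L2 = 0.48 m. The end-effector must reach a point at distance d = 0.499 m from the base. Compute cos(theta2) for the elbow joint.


cos(th2) = (d^2 - L1^2 - L2^2)/(2*L1*L2) = (0.499^2 - 0.74^2 - 0.48^2)/(2*0.74*0.48) = -0.7446

-0.7446


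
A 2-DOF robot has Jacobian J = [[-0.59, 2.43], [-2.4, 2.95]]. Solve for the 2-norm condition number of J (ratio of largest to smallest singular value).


JJ^T eigenvalues: trace(JJ^T) = 20.7155, det(JJ^T) = det(J)^2 = 16.74037225
s_max^2 = (20.7155 + sqrt(362.17045125))/2 = 19.87313821
s_min^2 = (20.7155 - sqrt(362.17045125))/2 = 0.84236179
kappa = s_max/s_min = sqrt(19.87313821/0.84236179) = 4.8572

4.8572


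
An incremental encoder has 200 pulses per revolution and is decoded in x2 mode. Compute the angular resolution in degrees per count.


resolution = 360 / (PPR * 2) = 360 / 400 = 0.9000

0.9000 degrees


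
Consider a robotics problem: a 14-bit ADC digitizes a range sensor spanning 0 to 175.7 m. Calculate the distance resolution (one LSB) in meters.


res = range / 2^n = 175.7/2^14 = 175.7/16384 = 0.0107

0.0107 m


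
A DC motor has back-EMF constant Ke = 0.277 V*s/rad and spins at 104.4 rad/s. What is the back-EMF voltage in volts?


V_emf = Ke * omega = 0.277*104.4 = 28.9188

28.9188 V


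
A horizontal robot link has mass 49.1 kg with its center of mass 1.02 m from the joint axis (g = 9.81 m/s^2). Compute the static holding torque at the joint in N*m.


tau = m*g*L = 49.1 * 9.81 * 1.02 = 491.3044

491.3044 N*m


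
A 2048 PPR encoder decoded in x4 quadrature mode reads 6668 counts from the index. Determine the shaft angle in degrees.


angle = counts * 360 / (PPR*4) = 6668 * 360 / 8192 = 293.0273

293.0273 degrees


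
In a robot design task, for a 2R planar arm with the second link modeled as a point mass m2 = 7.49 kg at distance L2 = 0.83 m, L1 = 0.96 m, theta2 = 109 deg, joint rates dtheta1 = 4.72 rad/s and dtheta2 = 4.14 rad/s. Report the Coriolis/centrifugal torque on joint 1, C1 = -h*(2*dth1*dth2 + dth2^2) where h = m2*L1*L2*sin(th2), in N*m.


h = m2*L1*L2*sin(th2) = 7.49*0.96*0.83*sin(109 deg) = 5.642885
C1 = -h*(2*4.72*4.14 + 4.14^2) = -5.642885*56.2212 = -317.2498

-317.2498 N*m


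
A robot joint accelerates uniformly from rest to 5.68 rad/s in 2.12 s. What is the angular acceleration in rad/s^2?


alpha = delta_omega / t = 5.68 / 2.12 = 2.6792

2.6792 rad/s^2


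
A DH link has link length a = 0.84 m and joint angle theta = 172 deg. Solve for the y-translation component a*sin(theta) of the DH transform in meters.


a*sin(theta) = 0.84*sin(172 deg) = 0.1169

0.1169 m


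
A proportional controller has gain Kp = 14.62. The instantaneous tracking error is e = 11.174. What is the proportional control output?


u_P = Kp * e = 14.62 * 11.174 = 163.3639

163.3639


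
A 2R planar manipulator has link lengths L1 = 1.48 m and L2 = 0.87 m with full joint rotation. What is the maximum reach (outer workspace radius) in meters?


r_max = L1 + L2 = 1.48 + 0.87 = 2.3500

2.3500 m


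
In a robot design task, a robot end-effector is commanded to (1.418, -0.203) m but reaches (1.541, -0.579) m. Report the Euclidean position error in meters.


dx = 1.541 - (1.418) = 0.1230, dy = -0.579 - (-0.203) = -0.3760
err = sqrt(0.015129 + 0.141376) = 0.3956

0.3956 m


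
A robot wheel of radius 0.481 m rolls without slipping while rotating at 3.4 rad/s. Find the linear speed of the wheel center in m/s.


v = omega * r = 3.4 * 0.481 = 1.6354

1.6354 m/s


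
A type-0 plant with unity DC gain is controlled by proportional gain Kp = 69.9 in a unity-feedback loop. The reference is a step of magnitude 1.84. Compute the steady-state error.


e_ss = R/(1 + Kp) = 1.84/(1 + 69.9) = 1.84/70.9000 = 0.0260

0.0260


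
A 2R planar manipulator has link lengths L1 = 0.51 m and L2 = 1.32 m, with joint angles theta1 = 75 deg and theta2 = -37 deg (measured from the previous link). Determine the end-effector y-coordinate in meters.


y = L1*sin(th1) + L2*sin(th1+th2) = 0.51*sin(75 deg) + 1.32*sin(38 deg) = 1.3053

1.3053 m


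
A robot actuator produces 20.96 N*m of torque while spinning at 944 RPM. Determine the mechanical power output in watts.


omega = 944 * 2*pi/60 = 98.855449 rad/s
P = tau * omega = 20.96 * 98.855449 = 2072.0102

2072.0102 W


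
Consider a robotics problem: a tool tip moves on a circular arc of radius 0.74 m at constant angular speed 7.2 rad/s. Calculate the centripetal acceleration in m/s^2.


a_c = omega^2 * r = 7.2^2 * 0.74 = 38.3616

38.3616 m/s^2


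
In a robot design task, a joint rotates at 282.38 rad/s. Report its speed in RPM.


RPM = 282.38 * 60/(2*pi) = 2696.5304

2696.5304 RPM


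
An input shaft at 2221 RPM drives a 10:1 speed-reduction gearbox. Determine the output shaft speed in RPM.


omega_out = omega_in / N = 2221 / 10 = 222.1000

222.1000 RPM


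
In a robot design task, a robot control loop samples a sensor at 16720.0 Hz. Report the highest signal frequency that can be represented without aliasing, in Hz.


f_max = f_s/2 = 16720.0/2 = 8360.0000

8360.0000 Hz


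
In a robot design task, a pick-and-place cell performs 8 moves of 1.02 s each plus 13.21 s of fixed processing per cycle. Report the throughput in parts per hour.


T_cycle = 8*1.02 + 13.21 = 21.3700 s
rate = 3600/T = 168.4605

168.4605 parts/hour


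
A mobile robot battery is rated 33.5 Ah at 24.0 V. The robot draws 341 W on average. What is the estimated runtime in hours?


E = 33.5*24.0 = 804.0000 Wh
t = E/P = 804.0000/341 = 2.3578

2.3578 hours


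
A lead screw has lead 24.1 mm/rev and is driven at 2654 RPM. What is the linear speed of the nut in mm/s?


v = lead * (RPM/60) = 24.1*2654/60 = 1066.0233

1066.0233 mm/s


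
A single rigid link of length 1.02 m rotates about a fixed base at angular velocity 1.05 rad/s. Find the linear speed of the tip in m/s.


v = L*omega = 1.02 * 1.05 = 1.0710

1.0710 m/s


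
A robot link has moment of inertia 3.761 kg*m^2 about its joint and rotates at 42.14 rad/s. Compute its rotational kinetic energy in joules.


KE = (1/2)*I*omega^2 = 0.5*3.761*42.14^2 = 3339.3535

3339.3535 J


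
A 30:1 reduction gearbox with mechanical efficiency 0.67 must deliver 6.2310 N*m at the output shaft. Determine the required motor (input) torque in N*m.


tau_in = tau_out / (N * eta) = 6.2310 / (30 * 0.67) = 0.3100

0.3100 N*m


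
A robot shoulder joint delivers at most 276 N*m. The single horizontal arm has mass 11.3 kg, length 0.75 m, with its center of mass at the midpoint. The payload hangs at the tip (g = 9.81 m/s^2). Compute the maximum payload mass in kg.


tau_arm = m_arm*g*(L/2) = 11.3*9.81*0.75/2 = 41.5699 N*m
tau_payload = tau_max - tau_arm = 276 - 41.5699 = 234.4301
m_payload = tau_payload / (g*L) = 234.4301 / (9.81*0.75) = 31.8627

31.8627 kg


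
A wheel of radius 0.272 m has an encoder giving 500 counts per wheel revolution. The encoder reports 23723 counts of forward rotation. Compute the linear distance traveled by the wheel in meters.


revs = 23723/500 = 47.446000
d = revs * 2*pi*r = 47.446000 * 2*pi*0.272 = 81.0865

81.0865 m


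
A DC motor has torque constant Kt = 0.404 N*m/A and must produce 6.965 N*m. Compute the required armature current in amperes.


I = tau / Kt = 6.965/0.404 = 17.2401

17.2401 A


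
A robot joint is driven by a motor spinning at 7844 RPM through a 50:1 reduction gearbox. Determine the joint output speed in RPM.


omega_joint = omega_motor / N = 7844 / 50 = 156.8800

156.8800 RPM


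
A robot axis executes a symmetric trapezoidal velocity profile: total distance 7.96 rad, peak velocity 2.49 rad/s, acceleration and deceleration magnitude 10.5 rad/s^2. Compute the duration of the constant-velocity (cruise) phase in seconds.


t_acc = v/a = 0.237143 s, d_acc = v^2/(2a) = 0.295243 rad each
d_cruise = 7.96 - 2*0.295243 = 7.369514 rad
t_cruise = d_cruise/v = 7.369514/2.49 = 2.9596

2.9596 s


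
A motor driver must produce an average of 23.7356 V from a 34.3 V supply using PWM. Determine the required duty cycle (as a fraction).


D = V_avg/V_supply = 23.7356/34.3 = 0.6920

0.6920


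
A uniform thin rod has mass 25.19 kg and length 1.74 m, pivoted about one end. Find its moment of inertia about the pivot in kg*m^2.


I = (1/3)*m*L^2 = (1/3)*25.19*1.74^2 = 25.4217

25.4217 kg*m^2


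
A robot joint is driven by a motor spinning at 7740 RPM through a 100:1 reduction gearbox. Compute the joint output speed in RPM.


omega_joint = omega_motor / N = 7740 / 100 = 77.4000

77.4000 RPM


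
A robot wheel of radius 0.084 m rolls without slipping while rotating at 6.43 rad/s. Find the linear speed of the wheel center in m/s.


v = omega * r = 6.43 * 0.084 = 0.5401

0.5401 m/s


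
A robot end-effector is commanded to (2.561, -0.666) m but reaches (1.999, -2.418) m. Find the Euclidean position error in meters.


dx = 1.999 - (2.561) = -0.5620, dy = -2.418 - (-0.666) = -1.7520
err = sqrt(0.315844 + 3.069504) = 1.8399

1.8399 m


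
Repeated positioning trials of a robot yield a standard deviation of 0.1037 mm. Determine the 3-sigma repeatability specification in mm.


repeatability = 3*sigma = 3*0.1037 = 0.3111

0.3111 mm


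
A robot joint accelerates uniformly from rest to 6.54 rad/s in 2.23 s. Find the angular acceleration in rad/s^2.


alpha = delta_omega / t = 6.54 / 2.23 = 2.9327

2.9327 rad/s^2


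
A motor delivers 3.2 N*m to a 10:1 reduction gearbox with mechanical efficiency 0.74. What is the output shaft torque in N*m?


tau_out = tau_in * N * eta = 3.2 * 10 * 0.74 = 23.6800

23.6800 N*m


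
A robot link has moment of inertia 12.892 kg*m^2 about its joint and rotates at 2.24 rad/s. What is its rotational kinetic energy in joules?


KE = (1/2)*I*omega^2 = 0.5*12.892*2.24^2 = 32.3434

32.3434 J


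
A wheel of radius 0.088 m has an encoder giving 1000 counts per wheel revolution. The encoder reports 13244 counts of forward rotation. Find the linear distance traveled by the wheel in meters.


revs = 13244/1000 = 13.244000
d = revs * 2*pi*r = 13.244000 * 2*pi*0.088 = 7.3229

7.3229 m


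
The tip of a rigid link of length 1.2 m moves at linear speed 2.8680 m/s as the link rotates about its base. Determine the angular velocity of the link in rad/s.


omega = v / L = 2.8680 / 1.2 = 2.3900

2.3900 rad/s


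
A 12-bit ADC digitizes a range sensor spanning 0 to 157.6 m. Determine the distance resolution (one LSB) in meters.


res = range / 2^n = 157.6/2^12 = 157.6/4096 = 0.0385

0.0385 m


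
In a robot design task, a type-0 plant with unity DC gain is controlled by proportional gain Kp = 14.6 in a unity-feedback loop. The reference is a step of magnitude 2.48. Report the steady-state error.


e_ss = R/(1 + Kp) = 2.48/(1 + 14.6) = 2.48/15.6000 = 0.1590

0.1590


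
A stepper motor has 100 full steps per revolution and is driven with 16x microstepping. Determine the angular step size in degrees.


step = 360/(100*16) = 360/1600 = 0.2250

0.2250 degrees


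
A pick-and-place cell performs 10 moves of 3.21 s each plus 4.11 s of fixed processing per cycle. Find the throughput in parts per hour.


T_cycle = 10*3.21 + 4.11 = 36.2100 s
rate = 3600/T = 99.4200

99.4200 parts/hour


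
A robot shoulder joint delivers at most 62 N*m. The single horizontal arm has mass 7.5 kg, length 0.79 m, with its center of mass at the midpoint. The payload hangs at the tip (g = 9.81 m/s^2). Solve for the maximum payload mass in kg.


tau_arm = m_arm*g*(L/2) = 7.5*9.81*0.79/2 = 29.0621 N*m
tau_payload = tau_max - tau_arm = 62 - 29.0621 = 32.9379
m_payload = tau_payload / (g*L) = 32.9379 / (9.81*0.79) = 4.2501

4.2501 kg


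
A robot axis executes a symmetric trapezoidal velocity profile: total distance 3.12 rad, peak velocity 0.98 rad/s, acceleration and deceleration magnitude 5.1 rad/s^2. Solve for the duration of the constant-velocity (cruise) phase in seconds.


t_acc = v/a = 0.192157 s, d_acc = v^2/(2a) = 0.094157 rad each
d_cruise = 3.12 - 2*0.094157 = 2.931686 rad
t_cruise = d_cruise/v = 2.931686/0.98 = 2.9915

2.9915 s


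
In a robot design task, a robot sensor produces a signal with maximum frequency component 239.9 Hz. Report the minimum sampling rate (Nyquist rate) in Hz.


f_s,min = 2*f_max = 2*239.9 = 479.8000

479.8000 Hz


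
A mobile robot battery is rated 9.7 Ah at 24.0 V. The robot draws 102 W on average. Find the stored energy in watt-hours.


E = capacity * V = 9.7*24.0 = 232.8000

232.8000 Wh


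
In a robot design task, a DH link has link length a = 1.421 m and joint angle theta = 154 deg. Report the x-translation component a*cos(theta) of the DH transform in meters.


a*cos(theta) = 1.421*cos(154 deg) = -1.2772

-1.2772 m


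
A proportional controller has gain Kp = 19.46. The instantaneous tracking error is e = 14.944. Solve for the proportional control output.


u_P = Kp * e = 19.46 * 14.944 = 290.8102

290.8102


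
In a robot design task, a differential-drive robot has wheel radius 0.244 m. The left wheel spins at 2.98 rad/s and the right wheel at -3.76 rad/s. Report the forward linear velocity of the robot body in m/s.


v = r*(wR + wL)/2 = 0.244*(-3.76 + 2.98)/2 = -0.0952

-0.0952 m/s


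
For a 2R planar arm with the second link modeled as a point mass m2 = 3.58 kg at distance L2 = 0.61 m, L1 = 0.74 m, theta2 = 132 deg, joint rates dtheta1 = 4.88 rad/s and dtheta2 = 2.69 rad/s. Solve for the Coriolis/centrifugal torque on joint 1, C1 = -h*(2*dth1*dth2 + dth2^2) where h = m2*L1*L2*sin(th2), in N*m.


h = m2*L1*L2*sin(th2) = 3.58*0.74*0.61*sin(132 deg) = 1.200931
C1 = -h*(2*4.88*2.69 + 2.69^2) = -1.200931*33.4905 = -40.2198

-40.2198 N*m


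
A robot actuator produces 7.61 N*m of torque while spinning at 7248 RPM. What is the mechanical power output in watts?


omega = 7248 * 2*pi/60 = 759.008785 rad/s
P = tau * omega = 7.61 * 759.008785 = 5776.0569

5776.0569 W


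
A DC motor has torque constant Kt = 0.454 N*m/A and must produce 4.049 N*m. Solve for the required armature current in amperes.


I = tau / Kt = 4.049/0.454 = 8.9185

8.9185 A


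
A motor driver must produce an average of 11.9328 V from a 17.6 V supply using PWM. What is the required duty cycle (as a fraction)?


D = V_avg/V_supply = 11.9328/17.6 = 0.6780

0.6780


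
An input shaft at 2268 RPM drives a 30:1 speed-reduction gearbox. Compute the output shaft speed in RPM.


omega_out = omega_in / N = 2268 / 30 = 75.6000

75.6000 RPM


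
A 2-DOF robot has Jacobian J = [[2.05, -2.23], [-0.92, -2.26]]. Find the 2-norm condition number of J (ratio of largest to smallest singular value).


JJ^T eigenvalues: trace(JJ^T) = 15.1294, det(JJ^T) = det(J)^2 = 44.68387716
s_max^2 = (15.1294 + sqrt(50.16323572))/2 = 11.10600046
s_min^2 = (15.1294 - sqrt(50.16323572))/2 = 4.02339954
kappa = s_max/s_min = sqrt(11.10600046/4.02339954) = 1.6614

1.6614


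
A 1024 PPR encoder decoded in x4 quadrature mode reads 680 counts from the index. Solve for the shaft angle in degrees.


angle = counts * 360 / (PPR*4) = 680 * 360 / 4096 = 59.7656

59.7656 degrees


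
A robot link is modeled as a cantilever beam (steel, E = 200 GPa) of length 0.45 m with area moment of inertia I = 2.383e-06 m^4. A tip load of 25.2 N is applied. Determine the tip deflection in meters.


delta = F*L^3/(3*E*I) = 25.2*0.45^3/(3*2.000e+11*2.383e-06)
      = 2.29635/1429800 = 1.6061e-06

1.6061e-06 m


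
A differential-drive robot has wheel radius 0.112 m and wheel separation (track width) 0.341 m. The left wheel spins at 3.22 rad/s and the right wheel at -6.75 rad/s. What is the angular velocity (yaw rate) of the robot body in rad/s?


omega = r*(wR - wL)/L = 0.112*(-6.75 - (3.22))/0.341 = -3.2746

-3.2746 rad/s


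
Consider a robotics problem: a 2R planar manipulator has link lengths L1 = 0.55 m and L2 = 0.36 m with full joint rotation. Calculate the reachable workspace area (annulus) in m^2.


r_max = L1 + L2 = 0.9100, r_min = |L1 - L2| = 0.1900
A = pi*(r_max^2 - r_min^2) = pi*(0.8281 - 0.0361) = 2.4881

2.4881 m^2


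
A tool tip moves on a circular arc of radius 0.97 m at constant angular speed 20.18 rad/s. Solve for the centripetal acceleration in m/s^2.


a_c = omega^2 * r = 20.18^2 * 0.97 = 395.0154

395.0154 m/s^2


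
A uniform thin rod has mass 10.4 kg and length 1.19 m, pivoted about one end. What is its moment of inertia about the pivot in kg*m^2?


I = (1/3)*m*L^2 = (1/3)*10.4*1.19^2 = 4.9091

4.9091 kg*m^2


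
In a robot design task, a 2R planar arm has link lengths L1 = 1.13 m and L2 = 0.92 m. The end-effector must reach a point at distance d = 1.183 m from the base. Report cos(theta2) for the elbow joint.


cos(th2) = (d^2 - L1^2 - L2^2)/(2*L1*L2) = (1.183^2 - 1.13^2 - 0.92^2)/(2*1.13*0.92) = -0.3481

-0.3481


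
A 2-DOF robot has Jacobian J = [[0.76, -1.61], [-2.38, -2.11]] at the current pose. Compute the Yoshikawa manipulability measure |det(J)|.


det(J) = 0.76*-2.11 - (-1.61)*(-2.38) = -5.4354
|det(J)| = 5.4354

5.4354


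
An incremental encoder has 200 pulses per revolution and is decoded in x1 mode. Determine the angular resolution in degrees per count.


resolution = 360 / (PPR * 1) = 360 / 200 = 1.8000

1.8000 degrees


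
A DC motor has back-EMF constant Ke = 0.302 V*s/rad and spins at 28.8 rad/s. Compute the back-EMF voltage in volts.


V_emf = Ke * omega = 0.302*28.8 = 8.6976

8.6976 V


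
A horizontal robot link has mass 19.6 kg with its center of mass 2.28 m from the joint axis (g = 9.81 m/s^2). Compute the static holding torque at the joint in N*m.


tau = m*g*L = 19.6 * 9.81 * 2.28 = 438.3893

438.3893 N*m


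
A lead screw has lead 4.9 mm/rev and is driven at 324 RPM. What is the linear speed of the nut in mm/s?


v = lead * (RPM/60) = 4.9*324/60 = 26.4600

26.4600 mm/s


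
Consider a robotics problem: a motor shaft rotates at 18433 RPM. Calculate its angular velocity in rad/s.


omega = 18433 * 2*pi/60 = 1930.2992

1930.2992 rad/s


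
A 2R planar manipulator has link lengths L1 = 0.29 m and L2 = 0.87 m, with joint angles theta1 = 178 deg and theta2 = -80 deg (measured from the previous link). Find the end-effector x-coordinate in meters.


x = L1*cos(th1) + L2*cos(th1+th2) = 0.29*cos(178 deg) + 0.87*cos(98 deg) = -0.4109

-0.4109 m


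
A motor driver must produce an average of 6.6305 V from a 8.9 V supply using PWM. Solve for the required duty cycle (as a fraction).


D = V_avg/V_supply = 6.6305/8.9 = 0.7450

0.7450


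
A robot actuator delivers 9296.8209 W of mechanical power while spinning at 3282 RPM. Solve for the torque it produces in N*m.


omega = 3282 * 2*pi/60 = 343.690236 rad/s
tau = P / omega = 9296.8209 / 343.690236 = 27.0500

27.0500 N*m


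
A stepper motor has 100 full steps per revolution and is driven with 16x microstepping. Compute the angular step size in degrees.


step = 360/(100*16) = 360/1600 = 0.2250

0.2250 degrees


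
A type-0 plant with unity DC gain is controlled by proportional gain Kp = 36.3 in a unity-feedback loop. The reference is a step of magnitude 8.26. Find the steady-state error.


e_ss = R/(1 + Kp) = 8.26/(1 + 36.3) = 8.26/37.3000 = 0.2214

0.2214


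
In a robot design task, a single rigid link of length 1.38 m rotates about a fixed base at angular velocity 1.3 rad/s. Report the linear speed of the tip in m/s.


v = L*omega = 1.38 * 1.3 = 1.7940

1.7940 m/s


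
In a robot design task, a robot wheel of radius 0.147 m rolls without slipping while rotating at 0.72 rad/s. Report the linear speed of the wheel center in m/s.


v = omega * r = 0.72 * 0.147 = 0.1058

0.1058 m/s


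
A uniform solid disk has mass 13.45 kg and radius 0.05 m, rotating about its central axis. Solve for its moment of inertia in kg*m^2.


I = (1/2)*m*R^2 = 0.5*13.45*0.05^2 = 0.0168

0.0168 kg*m^2


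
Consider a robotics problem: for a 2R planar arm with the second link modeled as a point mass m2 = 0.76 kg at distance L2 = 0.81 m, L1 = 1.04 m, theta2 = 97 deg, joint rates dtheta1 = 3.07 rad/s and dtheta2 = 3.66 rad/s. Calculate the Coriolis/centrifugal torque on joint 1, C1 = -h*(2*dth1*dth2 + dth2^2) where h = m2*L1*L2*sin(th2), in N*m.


h = m2*L1*L2*sin(th2) = 0.76*1.04*0.81*sin(97 deg) = 0.635452
C1 = -h*(2*3.07*3.66 + 3.66^2) = -0.635452*35.8680 = -22.7924

-22.7924 N*m


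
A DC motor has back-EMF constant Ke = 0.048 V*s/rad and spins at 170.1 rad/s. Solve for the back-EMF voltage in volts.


V_emf = Ke * omega = 0.048*170.1 = 8.1648

8.1648 V


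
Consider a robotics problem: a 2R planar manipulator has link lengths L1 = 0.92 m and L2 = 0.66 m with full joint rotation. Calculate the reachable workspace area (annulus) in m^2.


r_max = L1 + L2 = 1.5800, r_min = |L1 - L2| = 0.2600
A = pi*(r_max^2 - r_min^2) = pi*(2.4964 - 0.0676) = 7.6303

7.6303 m^2


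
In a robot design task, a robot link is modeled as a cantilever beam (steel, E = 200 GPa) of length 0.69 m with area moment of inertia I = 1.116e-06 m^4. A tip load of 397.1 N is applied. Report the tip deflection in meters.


delta = F*L^3/(3*E*I) = 397.1*0.69^3/(3*2.000e+11*1.116e-06)
      = 130.4509239/669600 = 1.9482e-04

1.9482e-04 m


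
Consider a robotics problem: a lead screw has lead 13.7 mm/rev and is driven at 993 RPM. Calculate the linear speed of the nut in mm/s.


v = lead * (RPM/60) = 13.7*993/60 = 226.7350

226.7350 mm/s


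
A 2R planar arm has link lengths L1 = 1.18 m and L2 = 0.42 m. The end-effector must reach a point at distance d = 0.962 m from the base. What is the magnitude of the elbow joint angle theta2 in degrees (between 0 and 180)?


cos(th2) = (d^2 - L1^2 - L2^2)/(2*L1*L2) = (0.962^2 - 1.18^2 - 0.42^2)/(2*1.18*0.42) = -0.64906780
th2 = acos(-0.64906780) = 130.4714 deg

130.4714 degrees


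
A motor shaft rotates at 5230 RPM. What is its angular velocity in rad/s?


omega = 5230 * 2*pi/60 = 547.6843

547.6843 rad/s


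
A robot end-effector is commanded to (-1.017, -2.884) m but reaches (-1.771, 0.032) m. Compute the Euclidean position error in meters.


dx = -1.771 - (-1.017) = -0.7540, dy = 0.032 - (-2.884) = 2.9160
err = sqrt(0.568516 + 8.503056) = 3.0119

3.0119 m


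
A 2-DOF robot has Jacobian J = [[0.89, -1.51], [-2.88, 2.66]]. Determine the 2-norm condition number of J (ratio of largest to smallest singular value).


JJ^T eigenvalues: trace(JJ^T) = 18.4422, det(JJ^T) = det(J)^2 = 3.92594596
s_max^2 = (18.4422 + sqrt(324.41095700))/2 = 18.22680593
s_min^2 = (18.4422 - sqrt(324.41095700))/2 = 0.21539407
kappa = s_max/s_min = sqrt(18.22680593/0.21539407) = 9.1990

9.1990


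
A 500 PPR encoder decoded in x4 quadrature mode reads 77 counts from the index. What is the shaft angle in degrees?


angle = counts * 360 / (PPR*4) = 77 * 360 / 2000 = 13.8600

13.8600 degrees


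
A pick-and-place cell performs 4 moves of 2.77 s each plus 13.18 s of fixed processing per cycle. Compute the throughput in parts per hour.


T_cycle = 4*2.77 + 13.18 = 24.2600 s
rate = 3600/T = 148.3924

148.3924 parts/hour


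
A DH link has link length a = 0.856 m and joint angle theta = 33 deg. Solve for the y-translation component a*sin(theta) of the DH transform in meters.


a*sin(theta) = 0.856*sin(33 deg) = 0.4662

0.4662 m


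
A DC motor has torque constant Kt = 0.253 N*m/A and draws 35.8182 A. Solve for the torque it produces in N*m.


tau = Kt * I = 0.253*35.8182 = 9.0620

9.0620 N*m


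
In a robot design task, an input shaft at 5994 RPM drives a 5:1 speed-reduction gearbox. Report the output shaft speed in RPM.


omega_out = omega_in / N = 5994 / 5 = 1198.8000

1198.8000 RPM


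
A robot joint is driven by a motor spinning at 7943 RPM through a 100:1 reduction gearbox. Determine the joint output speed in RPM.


omega_joint = omega_motor / N = 7943 / 100 = 79.4300

79.4300 RPM


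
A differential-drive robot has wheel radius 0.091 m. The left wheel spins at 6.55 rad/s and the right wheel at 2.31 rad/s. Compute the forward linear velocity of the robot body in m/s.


v = r*(wR + wL)/2 = 0.091*(2.31 + 6.55)/2 = 0.4031

0.4031 m/s


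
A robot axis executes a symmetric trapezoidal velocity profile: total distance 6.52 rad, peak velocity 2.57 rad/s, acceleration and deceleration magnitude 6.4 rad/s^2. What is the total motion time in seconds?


t_acc = v/a = 2.57/6.4 = 0.401562 s
d_acc = v^2/(2a) = 0.516008 rad (each ramp)
d_cruise = 6.52 - 2*0.516008 = 5.487984 rad
t_cruise = 5.487984/2.57 = 2.135402 s
t_total = 2*0.401562 + 2.135402 = 2.9385

2.9385 s


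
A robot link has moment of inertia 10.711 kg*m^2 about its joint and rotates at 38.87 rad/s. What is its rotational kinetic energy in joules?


KE = (1/2)*I*omega^2 = 0.5*10.711*38.87^2 = 8091.5012

8091.5012 J


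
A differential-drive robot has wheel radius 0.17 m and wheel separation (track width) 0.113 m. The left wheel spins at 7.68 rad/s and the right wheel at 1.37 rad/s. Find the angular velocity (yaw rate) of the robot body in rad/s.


omega = r*(wR - wL)/L = 0.17*(1.37 - (7.68))/0.113 = -9.4929

-9.4929 rad/s


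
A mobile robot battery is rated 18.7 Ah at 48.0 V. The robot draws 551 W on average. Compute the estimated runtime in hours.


E = 18.7*48.0 = 897.6000 Wh
t = E/P = 897.6000/551 = 1.6290

1.6290 hours


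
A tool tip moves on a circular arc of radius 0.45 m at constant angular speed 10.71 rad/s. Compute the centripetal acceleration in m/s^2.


a_c = omega^2 * r = 10.71^2 * 0.45 = 51.6168

51.6168 m/s^2


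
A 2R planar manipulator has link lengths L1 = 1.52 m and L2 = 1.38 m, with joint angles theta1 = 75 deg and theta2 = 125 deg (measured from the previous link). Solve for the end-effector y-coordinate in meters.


y = L1*sin(th1) + L2*sin(th1+th2) = 1.52*sin(75 deg) + 1.38*sin(200 deg) = 0.9962

0.9962 m


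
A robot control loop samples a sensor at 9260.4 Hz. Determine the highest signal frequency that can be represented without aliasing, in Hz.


f_max = f_s/2 = 9260.4/2 = 4630.2000

4630.2000 Hz


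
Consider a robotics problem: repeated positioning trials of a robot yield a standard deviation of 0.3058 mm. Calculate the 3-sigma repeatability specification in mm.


repeatability = 3*sigma = 3*0.3058 = 0.9174

0.9174 mm


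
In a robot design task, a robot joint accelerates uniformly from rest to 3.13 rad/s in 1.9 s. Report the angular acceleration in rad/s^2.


alpha = delta_omega / t = 3.13 / 1.9 = 1.6474

1.6474 rad/s^2


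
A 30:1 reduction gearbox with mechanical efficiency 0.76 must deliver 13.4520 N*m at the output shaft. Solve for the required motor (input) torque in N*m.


tau_in = tau_out / (N * eta) = 13.4520 / (30 * 0.76) = 0.5900

0.5900 N*m


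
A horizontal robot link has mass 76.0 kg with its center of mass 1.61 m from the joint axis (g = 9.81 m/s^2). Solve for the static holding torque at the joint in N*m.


tau = m*g*L = 76.0 * 9.81 * 1.61 = 1200.3516

1200.3516 N*m


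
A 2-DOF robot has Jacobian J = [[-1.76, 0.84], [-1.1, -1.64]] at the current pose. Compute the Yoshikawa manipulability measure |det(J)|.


det(J) = -1.76*-1.64 - (0.84)*(-1.1) = 3.8104
|det(J)| = 3.8104

3.8104


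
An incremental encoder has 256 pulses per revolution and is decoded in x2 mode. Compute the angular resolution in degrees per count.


resolution = 360 / (PPR * 2) = 360 / 512 = 0.7031

0.7031 degrees


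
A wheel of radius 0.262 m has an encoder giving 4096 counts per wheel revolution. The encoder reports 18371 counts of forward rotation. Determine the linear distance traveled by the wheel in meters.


revs = 18371/4096 = 4.485107
d = revs * 2*pi*r = 4.485107 * 2*pi*0.262 = 7.3834

7.3834 m


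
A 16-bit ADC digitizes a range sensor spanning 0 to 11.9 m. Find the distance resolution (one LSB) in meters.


res = range / 2^n = 11.9/2^16 = 11.9/65536 = 1.8158e-04

1.8158e-04 m


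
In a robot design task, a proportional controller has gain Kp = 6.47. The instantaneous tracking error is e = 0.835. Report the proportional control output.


u_P = Kp * e = 6.47 * 0.835 = 5.4024

5.4024


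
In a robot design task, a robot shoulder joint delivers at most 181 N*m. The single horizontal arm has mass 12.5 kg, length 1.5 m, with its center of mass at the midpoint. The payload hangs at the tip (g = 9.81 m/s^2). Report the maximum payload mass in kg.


tau_arm = m_arm*g*(L/2) = 12.5*9.81*1.5/2 = 91.9688 N*m
tau_payload = tau_max - tau_arm = 181 - 91.9688 = 89.0312
m_payload = tau_payload / (g*L) = 89.0312 / (9.81*1.5) = 6.0504

6.0504 kg


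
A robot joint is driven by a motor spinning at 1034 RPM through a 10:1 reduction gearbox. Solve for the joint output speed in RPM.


omega_joint = omega_motor / N = 1034 / 10 = 103.4000

103.4000 RPM


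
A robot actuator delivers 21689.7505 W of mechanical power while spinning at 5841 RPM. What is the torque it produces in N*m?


omega = 5841 * 2*pi/60 = 611.668090 rad/s
tau = P / omega = 21689.7505 / 611.668090 = 35.4600

35.4600 N*m


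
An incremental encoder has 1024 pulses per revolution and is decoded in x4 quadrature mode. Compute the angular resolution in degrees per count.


resolution = 360 / (PPR * 4) = 360 / 4096 = 0.0879

0.0879 degrees


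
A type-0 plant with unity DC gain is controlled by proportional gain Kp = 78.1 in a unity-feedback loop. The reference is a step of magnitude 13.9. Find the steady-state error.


e_ss = R/(1 + Kp) = 13.9/(1 + 78.1) = 13.9/79.1000 = 0.1757

0.1757


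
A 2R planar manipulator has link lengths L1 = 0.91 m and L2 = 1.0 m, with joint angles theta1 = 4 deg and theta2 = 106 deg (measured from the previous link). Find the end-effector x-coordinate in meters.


x = L1*cos(th1) + L2*cos(th1+th2) = 0.91*cos(4 deg) + 1.0*cos(110 deg) = 0.5658

0.5658 m


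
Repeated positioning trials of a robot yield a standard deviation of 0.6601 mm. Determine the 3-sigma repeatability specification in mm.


repeatability = 3*sigma = 3*0.6601 = 1.9803

1.9803 mm


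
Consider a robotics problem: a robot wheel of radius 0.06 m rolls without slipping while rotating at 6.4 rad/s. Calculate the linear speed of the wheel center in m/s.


v = omega * r = 6.4 * 0.06 = 0.3840

0.3840 m/s


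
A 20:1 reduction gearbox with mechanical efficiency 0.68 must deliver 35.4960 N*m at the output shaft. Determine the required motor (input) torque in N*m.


tau_in = tau_out / (N * eta) = 35.4960 / (20 * 0.68) = 2.6100

2.6100 N*m


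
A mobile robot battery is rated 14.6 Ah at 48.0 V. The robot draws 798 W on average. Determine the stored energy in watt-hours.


E = capacity * V = 14.6*48.0 = 700.8000

700.8000 Wh


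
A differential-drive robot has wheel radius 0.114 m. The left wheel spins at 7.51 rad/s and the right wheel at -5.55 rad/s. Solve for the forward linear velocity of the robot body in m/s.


v = r*(wR + wL)/2 = 0.114*(-5.55 + 7.51)/2 = 0.1117

0.1117 m/s


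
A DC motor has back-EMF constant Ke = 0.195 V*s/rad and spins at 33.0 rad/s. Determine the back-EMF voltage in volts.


V_emf = Ke * omega = 0.195*33.0 = 6.4350

6.4350 V


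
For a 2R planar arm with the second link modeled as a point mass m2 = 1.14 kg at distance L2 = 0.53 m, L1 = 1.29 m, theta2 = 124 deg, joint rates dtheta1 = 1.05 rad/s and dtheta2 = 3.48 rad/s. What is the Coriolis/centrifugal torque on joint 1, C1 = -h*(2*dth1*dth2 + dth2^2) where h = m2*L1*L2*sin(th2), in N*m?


h = m2*L1*L2*sin(th2) = 1.14*1.29*0.53*sin(124 deg) = 0.646167
C1 = -h*(2*1.05*3.48 + 3.48^2) = -0.646167*19.4184 = -12.5475

-12.5475 N*m


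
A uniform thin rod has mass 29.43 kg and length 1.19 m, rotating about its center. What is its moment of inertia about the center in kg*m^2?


I = (1/12)*m*L^2 = (1/12)*29.43*1.19^2 = 3.4730

3.4730 kg*m^2


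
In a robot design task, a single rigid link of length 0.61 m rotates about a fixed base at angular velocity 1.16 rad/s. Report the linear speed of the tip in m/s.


v = L*omega = 0.61 * 1.16 = 0.7076

0.7076 m/s


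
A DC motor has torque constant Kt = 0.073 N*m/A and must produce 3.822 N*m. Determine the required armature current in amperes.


I = tau / Kt = 3.822/0.073 = 52.3562

52.3562 A


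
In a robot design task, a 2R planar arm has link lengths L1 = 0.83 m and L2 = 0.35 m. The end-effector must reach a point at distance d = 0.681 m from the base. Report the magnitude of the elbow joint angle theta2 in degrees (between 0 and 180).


cos(th2) = (d^2 - L1^2 - L2^2)/(2*L1*L2) = (0.681^2 - 0.83^2 - 0.35^2)/(2*0.83*0.35) = -0.59834596
th2 = acos(-0.59834596) = 126.7515 deg

126.7515 degrees


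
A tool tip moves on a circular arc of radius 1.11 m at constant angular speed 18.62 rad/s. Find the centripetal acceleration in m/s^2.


a_c = omega^2 * r = 18.62^2 * 1.11 = 384.8419

384.8419 m/s^2


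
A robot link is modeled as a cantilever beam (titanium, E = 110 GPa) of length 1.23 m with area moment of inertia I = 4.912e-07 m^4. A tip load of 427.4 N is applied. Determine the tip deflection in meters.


delta = F*L^3/(3*E*I) = 427.4*1.23^3/(3*1.100e+11*4.912e-07)
      = 795.3345558/162096 = 0.0049

0.0049 m


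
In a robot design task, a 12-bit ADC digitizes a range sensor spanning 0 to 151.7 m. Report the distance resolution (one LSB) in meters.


res = range / 2^n = 151.7/2^12 = 151.7/4096 = 0.0370

0.0370 m


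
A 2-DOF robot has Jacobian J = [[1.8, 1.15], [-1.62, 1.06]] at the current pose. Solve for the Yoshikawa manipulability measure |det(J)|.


det(J) = 1.8*1.06 - (1.15)*(-1.62) = 3.7710
|det(J)| = 3.7710

3.7710


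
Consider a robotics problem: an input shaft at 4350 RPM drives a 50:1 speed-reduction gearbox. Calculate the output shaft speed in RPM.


omega_out = omega_in / N = 4350 / 50 = 87.0000

87.0000 RPM


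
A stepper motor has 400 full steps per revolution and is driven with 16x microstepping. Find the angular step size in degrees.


step = 360/(400*16) = 360/6400 = 0.0563

0.0563 degrees


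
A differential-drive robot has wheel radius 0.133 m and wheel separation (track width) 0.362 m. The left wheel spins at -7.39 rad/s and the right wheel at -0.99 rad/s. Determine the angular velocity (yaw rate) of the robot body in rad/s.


omega = r*(wR - wL)/L = 0.133*(-0.99 - (-7.39))/0.362 = 2.3514

2.3514 rad/s


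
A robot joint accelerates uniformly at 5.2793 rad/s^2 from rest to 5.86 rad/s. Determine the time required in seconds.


t = delta_omega / alpha = 5.86 / 5.2793 = 1.1100

1.1100 s


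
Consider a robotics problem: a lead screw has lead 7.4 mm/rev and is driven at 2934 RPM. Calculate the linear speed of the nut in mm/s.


v = lead * (RPM/60) = 7.4*2934/60 = 361.8600

361.8600 mm/s


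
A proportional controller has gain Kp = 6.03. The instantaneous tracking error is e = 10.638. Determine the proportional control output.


u_P = Kp * e = 6.03 * 10.638 = 64.1471

64.1471


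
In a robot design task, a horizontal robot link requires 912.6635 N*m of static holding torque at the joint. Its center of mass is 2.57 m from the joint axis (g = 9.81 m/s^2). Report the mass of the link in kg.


m = tau / (g*L) = 912.6635 / (9.81 * 2.57) = 36.2000

36.2000 kg


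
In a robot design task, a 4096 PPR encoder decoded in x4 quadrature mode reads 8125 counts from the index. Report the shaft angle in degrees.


angle = counts * 360 / (PPR*4) = 8125 * 360 / 16384 = 178.5278

178.5278 degrees


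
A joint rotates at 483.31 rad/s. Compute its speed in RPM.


RPM = 483.31 * 60/(2*pi) = 4615.2705

4615.2705 RPM


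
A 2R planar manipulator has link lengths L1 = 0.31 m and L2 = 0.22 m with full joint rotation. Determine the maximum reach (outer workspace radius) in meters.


r_max = L1 + L2 = 0.31 + 0.22 = 0.5300

0.5300 m


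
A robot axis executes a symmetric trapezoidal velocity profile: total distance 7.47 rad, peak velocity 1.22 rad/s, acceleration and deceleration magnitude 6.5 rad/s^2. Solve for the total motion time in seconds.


t_acc = v/a = 1.22/6.5 = 0.187692 s
d_acc = v^2/(2a) = 0.114492 rad (each ramp)
d_cruise = 7.47 - 2*0.114492 = 7.241016 rad
t_cruise = 7.241016/1.22 = 5.935259 s
t_total = 2*0.187692 + 5.935259 = 6.3106

6.3106 s


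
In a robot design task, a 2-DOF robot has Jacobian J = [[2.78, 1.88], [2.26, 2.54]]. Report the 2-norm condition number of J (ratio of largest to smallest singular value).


JJ^T eigenvalues: trace(JJ^T) = 22.8220, det(JJ^T) = det(J)^2 = 7.90959376
s_max^2 = (22.8220 + sqrt(489.20530896))/2 = 22.46999305
s_min^2 = (22.8220 - sqrt(489.20530896))/2 = 0.35200695
kappa = s_max/s_min = sqrt(22.46999305/0.35200695) = 7.9896

7.9896


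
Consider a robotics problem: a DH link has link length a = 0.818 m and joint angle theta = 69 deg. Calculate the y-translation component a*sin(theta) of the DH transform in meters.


a*sin(theta) = 0.818*sin(69 deg) = 0.7637

0.7637 m


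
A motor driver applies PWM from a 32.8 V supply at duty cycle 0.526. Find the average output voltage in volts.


V_avg = V_supply * D = 32.8*0.526 = 17.2528

17.2528 V


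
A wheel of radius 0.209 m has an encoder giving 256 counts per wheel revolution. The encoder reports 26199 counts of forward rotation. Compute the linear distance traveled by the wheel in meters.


revs = 26199/256 = 102.339844
d = revs * 2*pi*r = 102.339844 * 2*pi*0.209 = 134.3912

134.3912 m
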